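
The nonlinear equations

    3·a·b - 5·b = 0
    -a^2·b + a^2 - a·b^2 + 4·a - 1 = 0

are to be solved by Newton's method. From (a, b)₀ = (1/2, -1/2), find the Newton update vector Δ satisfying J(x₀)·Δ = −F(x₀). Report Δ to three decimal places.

(-0.267, 0.615)

At (1/2, -1/2): F = (1.750, 1.250).
Jacobian J = [[3·b, 3·a - 5], [-2·a·b + 2·a - b^2 + 4, -a^2 - 2·a·b]].
At the point, J = [[-1.500, -3.500], [5.250, 0.250]] (det J = 18.000).
Solving J·Δ = −F gives Δ = (-0.267, 0.615).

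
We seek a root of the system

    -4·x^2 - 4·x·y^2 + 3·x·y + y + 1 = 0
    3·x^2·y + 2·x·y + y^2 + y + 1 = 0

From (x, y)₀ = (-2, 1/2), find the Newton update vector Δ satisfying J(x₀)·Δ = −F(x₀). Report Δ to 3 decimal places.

At (-2, 1/2): F = (-15.500, 5.750).
Jacobian J = [[-8·x - 4·y^2 + 3·y, -8·x·y + 3·x + 1], [6·x·y + 2·y, 3·x^2 + 2·x + 2·y + 1]].
At the point, J = [[16.500, 3.000], [-5.000, 10.000]] (det J = 180.000).
Solving J·Δ = −F gives Δ = (0.957, -0.097).

(0.957, -0.097)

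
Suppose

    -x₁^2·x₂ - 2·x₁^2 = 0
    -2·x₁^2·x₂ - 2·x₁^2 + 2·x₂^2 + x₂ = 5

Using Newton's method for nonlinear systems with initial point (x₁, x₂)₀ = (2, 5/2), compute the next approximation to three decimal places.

(1.241, 1.416)

At (2, 5/2): F = (-18.000, -18.000).
Jacobian J = [[-2·x₁·x₂ - 4·x₁, -x₁^2], [-4·x₁·x₂ - 4·x₁, -2·x₁^2 + 4·x₂ + 1]].
At the point, J = [[-18.000, -4.000], [-28.000, 3.000]] (det J = -166.000).
Solving J·Δ = −F gives Δ = (-0.759, -1.084).
Then the next iterate is (x₁, x₂)₁ = (1.241, 1.416).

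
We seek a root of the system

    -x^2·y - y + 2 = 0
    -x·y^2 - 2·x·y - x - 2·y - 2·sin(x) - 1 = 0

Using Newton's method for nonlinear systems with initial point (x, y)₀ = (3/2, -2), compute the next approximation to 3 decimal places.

At (3/2, -2): F = (8.500, -0.49499).
Jacobian J = [[-2·x·y, -x^2 - 1], [-y^2 - 2·y - 2·cos(x) - 1, -2·x·y - 2·x - 2]].
At the point, J = [[6.000, -3.250], [-1.14147, 1.000]] (det J = 2.29021).
Solving J·Δ = −F gives Δ = (-3.009, -2.940).
Then the next iterate is (x, y)₁ = (-1.509, -4.940).

(-1.509, -4.940)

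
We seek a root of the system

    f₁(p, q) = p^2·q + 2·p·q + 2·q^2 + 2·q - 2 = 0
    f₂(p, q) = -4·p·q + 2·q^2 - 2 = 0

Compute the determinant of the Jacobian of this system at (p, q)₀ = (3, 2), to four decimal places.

136.0000

J = [[2·p·q + 2·q, p^2 + 2·p + 4·q + 2], [-4·q, -4·p + 4·q]].
At the point, J = [[16.0000, 25.0000], [-8.0000, -4.0000]].
det J = 136.0000.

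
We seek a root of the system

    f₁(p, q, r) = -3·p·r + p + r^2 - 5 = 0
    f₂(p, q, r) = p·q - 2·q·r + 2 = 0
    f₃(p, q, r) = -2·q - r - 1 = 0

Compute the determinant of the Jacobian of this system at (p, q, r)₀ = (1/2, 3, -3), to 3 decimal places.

-140.000

J = [[-3·r + 1, 0, -3·p + 2·r], [q, p - 2·r, -2·q], [0, -2, -1]].
At the point, J = [[10.000, 0.000, -7.500], [3.000, 6.500, -6.000], [0.000, -2.000, -1.000]].
det J = -140.000.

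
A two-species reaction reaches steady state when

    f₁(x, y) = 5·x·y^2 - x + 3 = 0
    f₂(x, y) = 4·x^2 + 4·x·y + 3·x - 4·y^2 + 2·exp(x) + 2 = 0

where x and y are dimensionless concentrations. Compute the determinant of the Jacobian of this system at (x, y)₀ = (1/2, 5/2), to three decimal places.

J = [[5·y^2 - 1, 10·x·y], [8·x + 4·y + 2·exp(x) + 3, 4·x - 8·y]].
At the point, J = [[30.250, 12.500], [20.29744, -18.000]].
det J = -798.218.

-798.218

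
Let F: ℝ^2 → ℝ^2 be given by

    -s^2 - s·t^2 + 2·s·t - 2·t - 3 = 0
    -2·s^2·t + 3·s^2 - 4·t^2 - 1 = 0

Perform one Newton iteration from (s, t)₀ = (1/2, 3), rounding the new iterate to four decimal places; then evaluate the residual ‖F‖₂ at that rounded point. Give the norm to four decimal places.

At (1/2, 3): F = (-10.7500, -37.7500).
Jacobian J = [[-2·s - t^2 + 2·t, -2·s·t + 2·s - 2], [-4·s·t + 6·s, -2·s^2 - 8·t]].
At the point, J = [[-4.0000, -4.0000], [-3.0000, -24.5000]] (det J = 86.0000).
Solving J·Δ = −F gives Δ = (-1.3067, -1.3808).
Then the next iterate is (s, t)₁ = (-0.8067, 1.6192).
Re-evaluating at (-0.8067, 1.6192): F = (-7.386569, -11.642377), so ‖F‖₂ = 13.7879.

13.7879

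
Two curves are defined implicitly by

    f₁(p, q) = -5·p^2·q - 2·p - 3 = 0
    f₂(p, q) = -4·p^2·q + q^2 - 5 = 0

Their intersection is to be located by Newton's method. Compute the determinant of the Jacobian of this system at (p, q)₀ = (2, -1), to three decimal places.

-4.000

J = [[-10·p·q - 2, -5·p^2], [-8·p·q, -4·p^2 + 2·q]].
At the point, J = [[18.000, -20.000], [16.000, -18.000]].
det J = -4.000.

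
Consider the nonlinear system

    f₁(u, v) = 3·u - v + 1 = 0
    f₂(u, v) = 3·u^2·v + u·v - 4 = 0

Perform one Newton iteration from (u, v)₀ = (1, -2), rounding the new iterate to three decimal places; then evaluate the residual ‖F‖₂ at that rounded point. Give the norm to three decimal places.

At (1, -2): F = (6.000, -12.000).
Jacobian J = [[3, -1], [6·u·v + v, 3·u^2 + u]].
At the point, J = [[3.000, -1.000], [-14.000, 4.000]] (det J = -2.000).
Solving J·Δ = −F gives Δ = (6.000, 24.000).
Then the next iterate is (u, v)₁ = (7.000, 22.000).
Re-evaluating at (7.000, 22.000): F = (0.000, 3384.000), so ‖F‖₂ = 3384.000.

3384.000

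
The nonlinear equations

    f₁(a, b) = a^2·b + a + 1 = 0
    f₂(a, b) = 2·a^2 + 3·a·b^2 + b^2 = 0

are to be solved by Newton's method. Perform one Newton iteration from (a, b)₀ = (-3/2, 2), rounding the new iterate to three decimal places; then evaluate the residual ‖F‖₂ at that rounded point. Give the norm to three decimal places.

2.929

At (-3/2, 2): F = (4.000, -9.500).
Jacobian J = [[2·a·b + 1, a^2], [4·a + 3·b^2, 6·a·b + 2·b]].
At the point, J = [[-5.000, 2.250], [6.000, -14.000]] (det J = 56.500).
Solving J·Δ = −F gives Δ = (0.613, -0.416).
Then the next iterate is (a, b)₁ = (-0.887, 1.584).
Re-evaluating at (-0.887, 1.584): F = (1.35924, -2.59400), so ‖F‖₂ = 2.929.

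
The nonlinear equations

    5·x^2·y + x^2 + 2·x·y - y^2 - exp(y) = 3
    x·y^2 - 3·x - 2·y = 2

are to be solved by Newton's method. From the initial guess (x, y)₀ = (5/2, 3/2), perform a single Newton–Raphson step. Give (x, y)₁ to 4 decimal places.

(0.7426, 2.5104)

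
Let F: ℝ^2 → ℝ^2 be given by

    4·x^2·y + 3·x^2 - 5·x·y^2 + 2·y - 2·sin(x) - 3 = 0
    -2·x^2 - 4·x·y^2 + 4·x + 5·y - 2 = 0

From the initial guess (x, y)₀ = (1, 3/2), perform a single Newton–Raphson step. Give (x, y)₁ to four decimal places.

(1.1163, 1.1362)

At (1, 3/2): F = (-3.932942, -1.5000).
Jacobian J = [[8·x·y + 6·x - 5·y^2 - 2·cos(x), 4·x^2 - 10·x·y + 2], [-4·x - 4·y^2 + 4, -8·x·y + 5]].
At the point, J = [[5.669395, -9.0000], [-9.0000, -7.0000]] (det J = -120.685768).
Solving J·Δ = −F gives Δ = (0.1163, -0.3638).
Then the next iterate is (x, y)₁ = (1.1163, 1.1362).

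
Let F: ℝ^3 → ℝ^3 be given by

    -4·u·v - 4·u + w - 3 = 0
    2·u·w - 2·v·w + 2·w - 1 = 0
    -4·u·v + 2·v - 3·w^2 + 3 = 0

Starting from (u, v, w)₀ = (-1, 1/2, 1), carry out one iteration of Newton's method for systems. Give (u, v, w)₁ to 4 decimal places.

At (-1, 1/2, 1): F = (4.0000, -2.0000, 3.0000).
Jacobian J = [[-4·v - 4, -4·u, 1], [2·w, -2·w, 2·u - 2·v + 2], [-4·v, -4·u + 2, -6·w]].
At the point, J = [[-6.0000, 4.0000, 1.0000], [2.0000, -2.0000, -1.0000], [-2.0000, 6.0000, -6.0000]] (det J = -44.0000).
Solving J·Δ = −F gives Δ = (0.1364, -0.7273, -0.2727).
Then the next iterate is (u, v, w)₁ = (-0.8636, -0.2273, 0.7273).

(-0.8636, -0.2273, 0.7273)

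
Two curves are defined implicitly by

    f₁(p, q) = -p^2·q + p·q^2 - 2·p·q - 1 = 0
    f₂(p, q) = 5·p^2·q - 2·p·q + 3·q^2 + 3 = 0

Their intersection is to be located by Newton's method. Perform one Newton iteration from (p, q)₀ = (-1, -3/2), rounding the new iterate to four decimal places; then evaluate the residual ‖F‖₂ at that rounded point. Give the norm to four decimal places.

2.0733

At (-1, -3/2): F = (-4.7500, -0.7500).
Jacobian J = [[-2·p·q + q^2 - 2·q, -p^2 + 2·p·q - 2·p], [10·p·q - 2·q, 5·p^2 - 2·p + 6·q]].
At the point, J = [[2.2500, 4.0000], [18.0000, -2.0000]] (det J = -76.5000).
Solving J·Δ = −F gives Δ = (0.1634, 1.0956).
Then the next iterate is (p, q)₁ = (-0.8366, -0.4044).
Re-evaluating at (-0.8366, -0.4044): F = (-1.530420, 1.398779), so ‖F‖₂ = 2.0733.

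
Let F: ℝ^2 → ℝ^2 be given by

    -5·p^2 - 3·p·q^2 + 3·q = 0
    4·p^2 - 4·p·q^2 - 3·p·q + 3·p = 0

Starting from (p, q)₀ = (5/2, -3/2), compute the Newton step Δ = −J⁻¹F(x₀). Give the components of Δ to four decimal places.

At (5/2, -3/2): F = (-52.6250, 21.2500).
Jacobian J = [[-10·p - 3·q^2, -6·p·q + 3], [8·p - 4·q^2 - 3·q + 3, -8·p·q - 3·p]].
At the point, J = [[-31.7500, 25.5000], [18.5000, 22.5000]] (det J = -1186.1250).
Solving J·Δ = −F gives Δ = (-1.4551, 0.2520).

(-1.4551, 0.2520)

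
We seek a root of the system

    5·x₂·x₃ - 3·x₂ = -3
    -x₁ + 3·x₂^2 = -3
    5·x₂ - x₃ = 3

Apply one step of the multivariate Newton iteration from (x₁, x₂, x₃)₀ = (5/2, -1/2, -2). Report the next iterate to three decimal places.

(1.603, 0.216, -1.922)

At (5/2, -1/2, -2): F = (9.500, 1.250, -3.500).
Jacobian J = [[0, 5·x₃ - 3, 5·x₂], [-1, 6·x₂, 0], [0, 5, -1]].
At the point, J = [[0.000, -13.000, -2.500], [-1.000, -3.000, 0.000], [0.000, 5.000, -1.000]] (det J = 25.500).
Solving J·Δ = −F gives Δ = (-0.897, 0.716, 0.078).
Then the next iterate is (x₁, x₂, x₃)₁ = (1.603, 0.216, -1.922).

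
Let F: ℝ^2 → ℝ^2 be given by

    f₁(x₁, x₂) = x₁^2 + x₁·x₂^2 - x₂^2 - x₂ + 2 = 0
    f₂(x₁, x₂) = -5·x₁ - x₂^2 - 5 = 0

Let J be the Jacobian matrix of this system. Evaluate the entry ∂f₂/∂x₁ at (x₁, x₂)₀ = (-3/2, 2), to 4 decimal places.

-5.0000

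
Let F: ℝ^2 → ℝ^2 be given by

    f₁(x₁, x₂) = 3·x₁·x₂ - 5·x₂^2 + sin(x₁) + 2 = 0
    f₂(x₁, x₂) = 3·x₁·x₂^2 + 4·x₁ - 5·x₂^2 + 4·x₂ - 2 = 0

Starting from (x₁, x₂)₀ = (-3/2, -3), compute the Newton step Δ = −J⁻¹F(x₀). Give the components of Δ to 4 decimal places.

(0.6216, 1.4136)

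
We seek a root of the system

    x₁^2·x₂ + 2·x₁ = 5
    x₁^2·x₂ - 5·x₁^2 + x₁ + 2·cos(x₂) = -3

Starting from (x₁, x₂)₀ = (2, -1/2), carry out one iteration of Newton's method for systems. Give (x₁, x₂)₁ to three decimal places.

At (2, -1/2): F = (-3.000, -15.24483).
Jacobian J = [[2·x₁·x₂ + 2, x₁^2], [2·x₁·x₂ - 10·x₁ + 1, x₁^2 - 2·sin(x₂)]].
At the point, J = [[0.000, 4.000], [-21.000, 4.95885]] (det J = 84.000).
Solving J·Δ = −F gives Δ = (-0.549, 0.750).
Then the next iterate is (x₁, x₂)₁ = (1.451, 0.250).

(1.451, 0.250)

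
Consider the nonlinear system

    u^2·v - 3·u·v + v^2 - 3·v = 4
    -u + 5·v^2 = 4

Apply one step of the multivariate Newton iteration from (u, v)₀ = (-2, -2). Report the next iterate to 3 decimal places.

At (-2, -2): F = (-14.000, 18.000).
Jacobian J = [[2·u·v - 3·v, u^2 - 3·u + 2·v - 3], [-1, 10·v]].
At the point, J = [[14.000, 3.000], [-1.000, -20.000]] (det J = -277.000).
Solving J·Δ = −F gives Δ = (0.816, 0.859).
Then the next iterate is (u, v)₁ = (-1.184, -1.141).

(-1.184, -1.141)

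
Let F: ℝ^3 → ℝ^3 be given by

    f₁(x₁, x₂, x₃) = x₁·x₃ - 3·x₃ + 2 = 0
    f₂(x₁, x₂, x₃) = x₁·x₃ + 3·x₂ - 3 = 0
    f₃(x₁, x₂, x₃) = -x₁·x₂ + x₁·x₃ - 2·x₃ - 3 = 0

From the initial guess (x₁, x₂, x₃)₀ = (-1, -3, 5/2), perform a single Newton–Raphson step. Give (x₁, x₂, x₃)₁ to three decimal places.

(0.111, 0.472, 1.194)

At (-1, -3, 5/2): F = (-8.000, -14.500, -13.500).
Jacobian J = [[x₃, 0, x₁ - 3], [x₃, 3, x₁], [-x₂ + x₃, -x₁, x₁ - 2]].
At the point, J = [[2.500, 0.000, -4.000], [2.500, 3.000, -1.000], [5.500, 1.000, -3.000]] (det J = 36.000).
Solving J·Δ = −F gives Δ = (1.111, 3.472, -1.306).
Then the next iterate is (x₁, x₂, x₃)₁ = (0.111, 0.472, 1.194).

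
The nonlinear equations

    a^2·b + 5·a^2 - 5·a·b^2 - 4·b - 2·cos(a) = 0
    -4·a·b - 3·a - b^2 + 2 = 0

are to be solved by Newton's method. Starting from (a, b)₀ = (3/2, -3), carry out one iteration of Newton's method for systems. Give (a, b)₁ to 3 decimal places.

At (3/2, -3): F = (-51.14147, 6.500).
Jacobian J = [[2·a·b + 10·a - 5·b^2 + 2·sin(a), a^2 - 10·a·b - 4], [-4·b - 3, -4·a - 2·b]].
At the point, J = [[-37.00501, 43.250], [9.000, 0.000]] (det J = -389.250).
Solving J·Δ = −F gives Δ = (-0.722, 0.565).
Then the next iterate is (a, b)₁ = (0.778, -2.435).

(0.778, -2.435)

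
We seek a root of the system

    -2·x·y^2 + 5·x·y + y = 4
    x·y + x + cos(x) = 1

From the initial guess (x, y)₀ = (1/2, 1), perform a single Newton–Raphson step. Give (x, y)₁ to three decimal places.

(-2.146, 7.293)

At (1/2, 1): F = (-1.500, 0.87758).
Jacobian J = [[-2·y^2 + 5·y, -4·x·y + 5·x + 1], [y - sin(x) + 1, x]].
At the point, J = [[3.000, 1.500], [1.52057, 0.500]] (det J = -0.78086).
Solving J·Δ = −F gives Δ = (-2.646, 6.293).
Then the next iterate is (x, y)₁ = (-2.146, 7.293).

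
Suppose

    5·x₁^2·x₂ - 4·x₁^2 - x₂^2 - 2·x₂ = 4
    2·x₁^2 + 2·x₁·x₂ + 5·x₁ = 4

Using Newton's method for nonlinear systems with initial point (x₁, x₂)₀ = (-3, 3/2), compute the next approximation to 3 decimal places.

(-3.932, 0.455)

At (-3, 3/2): F = (22.250, -10.000).
Jacobian J = [[10·x₁·x₂ - 8·x₁, 5·x₁^2 - 2·x₂ - 2], [4·x₁ + 2·x₂ + 5, 2·x₁]].
At the point, J = [[-21.000, 40.000], [-4.000, -6.000]] (det J = 286.000).
Solving J·Δ = −F gives Δ = (-0.932, -1.045).
Then the next iterate is (x₁, x₂)₁ = (-3.932, 0.455).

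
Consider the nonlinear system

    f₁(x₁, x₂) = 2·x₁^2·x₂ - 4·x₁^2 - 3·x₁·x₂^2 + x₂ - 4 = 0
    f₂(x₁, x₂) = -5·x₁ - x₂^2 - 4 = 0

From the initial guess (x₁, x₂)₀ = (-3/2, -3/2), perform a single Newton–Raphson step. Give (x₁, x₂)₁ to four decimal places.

At (-3/2, -3/2): F = (-11.1250, 1.2500).
Jacobian J = [[4·x₁·x₂ - 8·x₁ - 3·x₂^2, 2·x₁^2 - 6·x₁·x₂ + 1], [-5, -2·x₂]].
At the point, J = [[14.2500, -8.0000], [-5.0000, 3.0000]] (det J = 2.7500).
Solving J·Δ = −F gives Δ = (8.5000, 13.7500).
Then the next iterate is (x₁, x₂)₁ = (7.0000, 12.2500).

(7.0000, 12.2500)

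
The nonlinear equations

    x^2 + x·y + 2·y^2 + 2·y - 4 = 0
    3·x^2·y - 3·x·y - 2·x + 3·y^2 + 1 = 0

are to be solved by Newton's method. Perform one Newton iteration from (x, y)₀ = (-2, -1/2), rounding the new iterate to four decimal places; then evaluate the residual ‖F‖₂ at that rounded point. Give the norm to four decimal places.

0.1201

At (-2, -1/2): F = (0.5000, -3.2500).
Jacobian J = [[2·x + y, x + 4·y + 2], [6·x·y - 3·y - 2, 3·x^2 - 3·x + 6·y]].
At the point, J = [[-4.5000, -2.0000], [5.5000, 15.0000]] (det J = -56.5000).
Solving J·Δ = −F gives Δ = (0.0177, 0.2102).
Then the next iterate is (x, y)₁ = (-1.9823, -0.2898).
Re-evaluating at (-1.9823, -0.2898): F = (0.092352, 0.076822), so ‖F‖₂ = 0.1201.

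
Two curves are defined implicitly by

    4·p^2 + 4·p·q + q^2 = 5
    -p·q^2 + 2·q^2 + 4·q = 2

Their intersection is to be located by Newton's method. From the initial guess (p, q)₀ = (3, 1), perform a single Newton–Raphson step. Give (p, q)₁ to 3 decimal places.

(1.943, -0.029)

At (3, 1): F = (44.000, 1.000).
Jacobian J = [[8·p + 4·q, 4·p + 2·q], [-q^2, -2·p·q + 4·q + 4]].
At the point, J = [[28.000, 14.000], [-1.000, 2.000]] (det J = 70.000).
Solving J·Δ = −F gives Δ = (-1.057, -1.029).
Then the next iterate is (p, q)₁ = (1.943, -0.029).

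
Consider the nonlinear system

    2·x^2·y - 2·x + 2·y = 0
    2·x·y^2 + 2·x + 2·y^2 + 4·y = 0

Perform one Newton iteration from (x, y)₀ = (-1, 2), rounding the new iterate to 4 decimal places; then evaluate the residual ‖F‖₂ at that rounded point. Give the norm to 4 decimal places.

At (-1, 2): F = (10.0000, 6.0000).
Jacobian J = [[4·x·y - 2, 2·x^2 + 2], [2·y^2 + 2, 4·x·y + 4·y + 4]].
At the point, J = [[-10.0000, 4.0000], [10.0000, 4.0000]] (det J = -80.0000).
Solving J·Δ = −F gives Δ = (0.2000, -2.0000).
Then the next iterate is (x, y)₁ = (-0.8000, 0.0000).
Re-evaluating at (-0.8000, 0.0000): F = (1.6000, -1.6000), so ‖F‖₂ = 2.2627.

2.2627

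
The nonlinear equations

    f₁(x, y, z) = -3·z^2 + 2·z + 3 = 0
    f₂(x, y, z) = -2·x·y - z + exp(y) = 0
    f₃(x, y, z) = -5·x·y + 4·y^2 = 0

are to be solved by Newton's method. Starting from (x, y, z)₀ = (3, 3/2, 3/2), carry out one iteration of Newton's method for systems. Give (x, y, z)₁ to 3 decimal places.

(1.842, -0.106, 1.393)

At (3, 3/2, 3/2): F = (-0.750, -6.01831, -13.500).
Jacobian J = [[0, 0, -6·z + 2], [-2·y, -2·x + exp(y), -1], [-5·y, -5·x + 8·y, 0]].
At the point, J = [[0.000, 0.000, -7.000], [-3.000, -1.51831, -1.000], [-7.500, -3.000, 0.000]] (det J = 16.71132).
Solving J·Δ = −F gives Δ = (-1.158, -1.606, -0.107).
Then the next iterate is (x, y, z)₁ = (1.842, -0.106, 1.393).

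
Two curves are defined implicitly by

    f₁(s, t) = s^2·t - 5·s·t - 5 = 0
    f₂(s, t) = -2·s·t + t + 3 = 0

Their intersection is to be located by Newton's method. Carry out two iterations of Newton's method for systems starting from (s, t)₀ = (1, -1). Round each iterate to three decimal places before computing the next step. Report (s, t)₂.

(-1.384, -1.848)

At (1, -1): F = (-1.000, 4.000).
Jacobian J = [[2·s·t - 5·t, s^2 - 5·s], [-2·t, -2·s + 1]].
At the point, J = [[3.000, -4.000], [2.000, -1.000]] (det J = 5.000).
Solving J·Δ = −F gives Δ = (-3.400, -2.800).
Then the next iterate is (s, t)₁ = (-2.400, -3.800).
Round to (-2.400, -3.800) and repeat: F = (-72.488, -19.040), J = [[37.240, 17.760], [7.600, 5.800]].
Δ = (1.016, 1.952), so (s, t)₂ = (-1.384, -1.848).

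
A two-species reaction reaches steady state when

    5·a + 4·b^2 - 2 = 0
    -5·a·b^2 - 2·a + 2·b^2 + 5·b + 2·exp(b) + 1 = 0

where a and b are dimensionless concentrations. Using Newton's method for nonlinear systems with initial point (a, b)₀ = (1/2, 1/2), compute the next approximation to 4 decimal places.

At (1/2, 1/2): F = (1.5000, 5.672443).
Jacobian J = [[5, 8·b], [-5·b^2 - 2, -10·a·b + 4·b + 2·exp(b) + 5]].
At the point, J = [[5.0000, 4.0000], [-3.2500, 7.797443]] (det J = 51.987213).
Solving J·Δ = −F gives Δ = (0.2115, -0.6393).
Then the next iterate is (a, b)₁ = (0.7115, -0.1393).

(0.7115, -0.1393)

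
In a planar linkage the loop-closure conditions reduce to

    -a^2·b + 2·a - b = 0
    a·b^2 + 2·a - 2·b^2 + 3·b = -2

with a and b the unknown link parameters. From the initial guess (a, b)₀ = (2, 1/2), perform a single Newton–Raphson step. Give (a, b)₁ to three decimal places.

At (2, 1/2): F = (1.500, 7.500).
Jacobian J = [[-2·a·b + 2, -a^2 - 1], [b^2 + 2, 2·a·b - 4·b + 3]].
At the point, J = [[0.000, -5.000], [2.250, 3.000]] (det J = 11.250).
Solving J·Δ = −F gives Δ = (-3.733, 0.300).
Then the next iterate is (a, b)₁ = (-1.733, 0.800).

(-1.733, 0.800)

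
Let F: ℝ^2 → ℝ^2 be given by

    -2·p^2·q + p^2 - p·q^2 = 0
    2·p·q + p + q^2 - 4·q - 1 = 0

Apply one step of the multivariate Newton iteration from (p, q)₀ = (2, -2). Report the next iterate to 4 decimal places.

At (2, -2): F = (12.0000, 5.0000).
Jacobian J = [[-4·p·q + 2·p - q^2, -2·p^2 - 2·p·q], [2·q + 1, 2·p + 2·q - 4]].
At the point, J = [[16.0000, 0.0000], [-3.0000, -4.0000]] (det J = -64.0000).
Solving J·Δ = −F gives Δ = (-0.7500, 1.8125).
Then the next iterate is (p, q)₁ = (1.2500, -0.1875).

(1.2500, -0.1875)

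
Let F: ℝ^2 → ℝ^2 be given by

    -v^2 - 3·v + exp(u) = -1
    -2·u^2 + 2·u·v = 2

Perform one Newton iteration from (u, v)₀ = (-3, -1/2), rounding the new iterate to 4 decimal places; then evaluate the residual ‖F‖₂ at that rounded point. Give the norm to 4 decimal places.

At (-3, -1/2): F = (2.299787, -17.0000).
Jacobian J = [[exp(u), -2·v - 3], [-4·u + 2·v, 2·u]].
At the point, J = [[0.049787, -2.0000], [11.0000, -6.0000]] (det J = 21.701278).
Solving J·Δ = −F gives Δ = (2.2026, 1.2047).
Then the next iterate is (u, v)₁ = (-0.7974, 0.7047).
Re-evaluating at (-0.7974, 0.7047): F = (-1.160203, -4.395549), so ‖F‖₂ = 4.5461.

4.5461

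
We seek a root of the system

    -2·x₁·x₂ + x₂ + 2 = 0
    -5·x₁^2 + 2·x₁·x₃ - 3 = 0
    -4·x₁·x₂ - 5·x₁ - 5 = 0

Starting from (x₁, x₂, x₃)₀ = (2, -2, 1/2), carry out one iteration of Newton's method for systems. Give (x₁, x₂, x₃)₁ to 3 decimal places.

(-0.652, -2.870, -6.848)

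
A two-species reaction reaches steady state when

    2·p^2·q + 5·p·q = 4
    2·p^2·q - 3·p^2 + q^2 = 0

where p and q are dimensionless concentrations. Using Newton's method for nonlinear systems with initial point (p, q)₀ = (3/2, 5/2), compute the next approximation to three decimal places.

(0.876, 1.762)

At (3/2, 5/2): F = (26.000, 10.750).
Jacobian J = [[4·p·q + 5·q, 2·p^2 + 5·p], [4·p·q - 6·p, 2·p^2 + 2·q]].
At the point, J = [[27.500, 12.000], [6.000, 9.500]] (det J = 189.250).
Solving J·Δ = −F gives Δ = (-0.624, -0.738).
Then the next iterate is (p, q)₁ = (0.876, 1.762).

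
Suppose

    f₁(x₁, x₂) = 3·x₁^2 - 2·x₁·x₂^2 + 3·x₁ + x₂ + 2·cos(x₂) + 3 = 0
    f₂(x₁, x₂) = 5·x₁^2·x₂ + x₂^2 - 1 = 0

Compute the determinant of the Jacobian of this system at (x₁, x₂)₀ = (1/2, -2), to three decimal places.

J = [[6·x₁ - 2·x₂^2 + 3, -4·x₁·x₂ - 2·sin(x₂) + 1], [10·x₁·x₂, 5·x₁^2 + 2·x₂]].
At the point, J = [[-2.000, 6.81859], [-10.000, -2.750]].
det J = 73.686.

73.686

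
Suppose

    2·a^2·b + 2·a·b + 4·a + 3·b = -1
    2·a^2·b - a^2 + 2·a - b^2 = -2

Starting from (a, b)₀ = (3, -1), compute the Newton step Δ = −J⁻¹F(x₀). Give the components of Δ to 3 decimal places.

(-1.121, 0.103)

At (3, -1): F = (-14.000, -20.000).
Jacobian J = [[4·a·b + 2·b + 4, 2·a^2 + 2·a + 3], [4·a·b - 2·a + 2, 2·a^2 - 2·b]].
At the point, J = [[-10.000, 27.000], [-16.000, 20.000]] (det J = 232.000).
Solving J·Δ = −F gives Δ = (-1.121, 0.103).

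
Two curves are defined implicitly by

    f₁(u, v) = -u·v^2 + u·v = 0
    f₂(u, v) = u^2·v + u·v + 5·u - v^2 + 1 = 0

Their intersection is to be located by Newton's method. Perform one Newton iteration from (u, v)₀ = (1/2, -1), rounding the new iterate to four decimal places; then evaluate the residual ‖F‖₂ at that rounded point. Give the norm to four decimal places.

At (1/2, -1): F = (-1.0000, 1.7500).
Jacobian J = [[-v^2 + v, -2·u·v + u], [2·u·v + v + 5, u^2 + u - 2·v]].
At the point, J = [[-2.0000, 1.5000], [3.0000, 2.7500]] (det J = -10.0000).
Solving J·Δ = −F gives Δ = (-0.5375, -0.0500).
Then the next iterate is (u, v)₁ = (-0.0375, -1.0500).
Re-evaluating at (-0.0375, -1.0500): F = (0.080719, -0.252102), so ‖F‖₂ = 0.2647.

0.2647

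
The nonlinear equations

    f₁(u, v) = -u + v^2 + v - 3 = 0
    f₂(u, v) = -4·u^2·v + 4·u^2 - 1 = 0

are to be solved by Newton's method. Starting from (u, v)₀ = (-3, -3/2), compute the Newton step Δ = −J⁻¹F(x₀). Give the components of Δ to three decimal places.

(1.798, -0.524)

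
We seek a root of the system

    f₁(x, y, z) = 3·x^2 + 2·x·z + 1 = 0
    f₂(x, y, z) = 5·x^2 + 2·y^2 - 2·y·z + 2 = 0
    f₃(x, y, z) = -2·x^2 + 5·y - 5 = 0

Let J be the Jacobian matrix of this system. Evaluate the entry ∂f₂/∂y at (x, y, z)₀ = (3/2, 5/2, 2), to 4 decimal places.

∂f₂/∂y = 4·y - 2·z.
At (3/2, 5/2, 2) this is 6.0000.

6.0000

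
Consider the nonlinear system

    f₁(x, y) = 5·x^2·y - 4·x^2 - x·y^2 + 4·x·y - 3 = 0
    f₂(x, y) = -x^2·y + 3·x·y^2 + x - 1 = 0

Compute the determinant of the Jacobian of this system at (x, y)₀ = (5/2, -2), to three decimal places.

J = [[10·x·y - 8·x - y^2 + 4·y, 5·x^2 - 2·x·y + 4·x], [-2·x·y + 3·y^2 + 1, -x^2 + 6·x·y]].
At the point, J = [[-82.000, 51.250], [23.000, -36.250]].
det J = 1793.750.

1793.750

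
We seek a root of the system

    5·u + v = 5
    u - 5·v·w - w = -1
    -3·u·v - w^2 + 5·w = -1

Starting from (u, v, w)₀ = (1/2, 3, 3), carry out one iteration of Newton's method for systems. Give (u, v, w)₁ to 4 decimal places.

At (1/2, 3, 3): F = (0.5000, -46.5000, 2.5000).
Jacobian J = [[5, 1, 0], [1, -5·w, -5·v - 1], [-3·v, -3·u, -2·w + 5]].
At the point, J = [[5.0000, 1.0000, 0.0000], [1.0000, -15.0000, -16.0000], [-9.0000, -1.5000, -1.0000]] (det J = 100.0000).
Solving J·Δ = −F gives Δ = (0.9100, -5.0500, 1.8850).
Then the next iterate is (u, v, w)₁ = (1.4100, -2.0500, 4.8850).

(1.4100, -2.0500, 4.8850)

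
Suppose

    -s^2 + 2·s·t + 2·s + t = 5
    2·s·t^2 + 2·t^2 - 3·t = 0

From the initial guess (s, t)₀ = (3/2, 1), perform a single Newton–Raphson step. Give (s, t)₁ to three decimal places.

At (3/2, 1): F = (-0.250, 2.000).
Jacobian J = [[-2·s + 2·t + 2, 2·s + 1], [2·t^2, 4·s·t + 4·t - 3]].
At the point, J = [[1.000, 4.000], [2.000, 7.000]] (det J = -1.000).
Solving J·Δ = −F gives Δ = (-9.750, 2.500).
Then the next iterate is (s, t)₁ = (-8.250, 3.500).

(-8.250, 3.500)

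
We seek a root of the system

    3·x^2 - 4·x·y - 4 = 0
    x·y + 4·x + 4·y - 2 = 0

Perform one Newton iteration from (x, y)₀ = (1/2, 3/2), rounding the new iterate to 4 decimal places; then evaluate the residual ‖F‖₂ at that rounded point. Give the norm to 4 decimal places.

237.1917

At (1/2, 3/2): F = (-6.2500, 6.7500).
Jacobian J = [[6·x - 4·y, -4·x], [y + 4, x + 4]].
At the point, J = [[-3.0000, -2.0000], [5.5000, 4.5000]] (det J = -2.5000).
Solving J·Δ = −F gives Δ = (-5.8500, 5.6500).
Then the next iterate is (x, y)₁ = (-5.3500, 7.1500).
Re-evaluating at (-5.3500, 7.1500): F = (234.8775, -33.0525), so ‖F‖₂ = 237.1917.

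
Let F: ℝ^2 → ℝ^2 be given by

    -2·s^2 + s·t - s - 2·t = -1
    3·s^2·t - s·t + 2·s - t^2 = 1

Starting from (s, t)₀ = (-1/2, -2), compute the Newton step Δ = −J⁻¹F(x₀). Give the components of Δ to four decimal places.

(-0.5190, 2.6076)

At (-1/2, -2): F = (6.0000, -8.5000).
Jacobian J = [[-4·s + t - 1, s - 2], [6·s·t - t + 2, 3·s^2 - s - 2·t]].
At the point, J = [[-1.0000, -2.5000], [10.0000, 5.2500]] (det J = 19.7500).
Solving J·Δ = −F gives Δ = (-0.5190, 2.6076).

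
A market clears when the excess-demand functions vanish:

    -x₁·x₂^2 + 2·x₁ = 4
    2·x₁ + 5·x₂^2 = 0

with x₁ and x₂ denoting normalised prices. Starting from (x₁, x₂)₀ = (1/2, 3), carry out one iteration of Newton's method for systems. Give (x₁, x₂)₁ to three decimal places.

At (1/2, 3): F = (-7.500, 46.000).
Jacobian J = [[-x₂^2 + 2, -2·x₁·x₂], [2, 10·x₂]].
At the point, J = [[-7.000, -3.000], [2.000, 30.000]] (det J = -204.000).
Solving J·Δ = −F gives Δ = (-0.426, -1.505).
Then the next iterate is (x₁, x₂)₁ = (0.074, 1.495).

(0.074, 1.495)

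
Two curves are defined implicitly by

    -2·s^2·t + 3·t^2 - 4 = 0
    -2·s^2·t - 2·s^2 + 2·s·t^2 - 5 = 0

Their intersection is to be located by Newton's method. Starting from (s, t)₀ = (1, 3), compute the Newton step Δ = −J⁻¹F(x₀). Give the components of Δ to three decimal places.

(0.592, -0.618)

At (1, 3): F = (17.000, 5.000).
Jacobian J = [[-4·s·t, -2·s^2 + 6·t], [-4·s·t - 4·s + 2·t^2, -2·s^2 + 4·s·t]].
At the point, J = [[-12.000, 16.000], [2.000, 10.000]] (det J = -152.000).
Solving J·Δ = −F gives Δ = (0.592, -0.618).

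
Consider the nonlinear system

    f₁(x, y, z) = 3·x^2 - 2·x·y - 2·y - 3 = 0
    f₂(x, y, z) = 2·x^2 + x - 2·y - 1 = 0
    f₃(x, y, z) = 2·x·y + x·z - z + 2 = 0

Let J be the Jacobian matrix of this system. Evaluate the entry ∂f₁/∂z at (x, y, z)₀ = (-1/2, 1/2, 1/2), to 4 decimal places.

∂f₁/∂z = 0.
At (-1/2, 1/2, 1/2) this is 0.0000.

0.0000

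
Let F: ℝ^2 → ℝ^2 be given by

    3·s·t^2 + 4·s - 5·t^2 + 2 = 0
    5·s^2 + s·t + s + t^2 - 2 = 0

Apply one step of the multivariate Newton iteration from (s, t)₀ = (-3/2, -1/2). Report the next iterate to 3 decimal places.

At (-3/2, -1/2): F = (-6.375, 8.750).
Jacobian J = [[3·t^2 + 4, 6·s·t - 10·t], [10·s + t + 1, s + 2·t]].
At the point, J = [[4.750, 9.500], [-14.500, -2.500]] (det J = 125.875).
Solving J·Δ = −F gives Δ = (0.534, 0.404).
Then the next iterate is (s, t)₁ = (-0.966, -0.096).

(-0.966, -0.096)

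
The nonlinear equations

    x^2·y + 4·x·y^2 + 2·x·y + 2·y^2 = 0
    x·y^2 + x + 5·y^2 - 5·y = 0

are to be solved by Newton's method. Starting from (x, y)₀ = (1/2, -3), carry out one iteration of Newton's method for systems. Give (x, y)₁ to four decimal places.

At (1/2, -3): F = (32.2500, 65.0000).
Jacobian J = [[2·x·y + 4·y^2 + 2·y, x^2 + 8·x·y + 2·x + 4·y], [y^2 + 1, 2·x·y + 10·y - 5]].
At the point, J = [[27.0000, -22.7500], [10.0000, -38.0000]] (det J = -798.5000).
Solving J·Δ = −F gives Δ = (0.3172, 1.7940).
Then the next iterate is (x, y)₁ = (0.8172, -1.2060).

(0.8172, -1.2060)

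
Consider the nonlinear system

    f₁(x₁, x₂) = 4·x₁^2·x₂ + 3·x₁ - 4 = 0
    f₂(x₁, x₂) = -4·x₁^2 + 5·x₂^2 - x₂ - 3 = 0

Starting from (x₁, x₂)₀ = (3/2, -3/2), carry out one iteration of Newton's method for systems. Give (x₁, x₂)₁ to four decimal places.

At (3/2, -3/2): F = (-13.0000, 0.7500).
Jacobian J = [[8·x₁·x₂ + 3, 4·x₁^2], [-8·x₁, 10·x₂ - 1]].
At the point, J = [[-15.0000, 9.0000], [-12.0000, -16.0000]] (det J = 348.0000).
Solving J·Δ = −F gives Δ = (-0.5783, 0.4806).
Then the next iterate is (x₁, x₂)₁ = (0.9217, -1.0194).

(0.9217, -1.0194)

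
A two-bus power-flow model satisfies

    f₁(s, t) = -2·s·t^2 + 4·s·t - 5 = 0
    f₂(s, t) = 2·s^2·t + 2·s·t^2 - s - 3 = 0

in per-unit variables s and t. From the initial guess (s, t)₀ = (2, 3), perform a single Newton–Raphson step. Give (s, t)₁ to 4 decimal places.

At (2, 3): F = (-17.0000, 55.0000).
Jacobian J = [[-2·t^2 + 4·t, -4·s·t + 4·s], [4·s·t + 2·t^2 - 1, 2·s^2 + 4·s·t]].
At the point, J = [[-6.0000, -16.0000], [41.0000, 32.0000]] (det J = 464.0000).
Solving J·Δ = −F gives Δ = (-0.7241, -0.7909).
Then the next iterate is (s, t)₁ = (1.2759, 2.2091).

(1.2759, 2.2091)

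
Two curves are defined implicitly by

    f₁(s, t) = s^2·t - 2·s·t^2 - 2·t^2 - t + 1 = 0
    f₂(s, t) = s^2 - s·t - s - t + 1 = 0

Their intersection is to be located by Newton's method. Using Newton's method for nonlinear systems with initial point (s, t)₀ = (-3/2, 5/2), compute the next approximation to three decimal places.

At (-3/2, 5/2): F = (10.375, 6.000).
Jacobian J = [[2·s·t - 2·t^2, s^2 - 4·s·t - 4·t - 1], [2·s - t - 1, -s - 1]].
At the point, J = [[-20.000, 6.250], [-6.500, 0.500]] (det J = 30.625).
Solving J·Δ = −F gives Δ = (1.055, 1.716).
Then the next iterate is (s, t)₁ = (-0.445, 4.216).

(-0.445, 4.216)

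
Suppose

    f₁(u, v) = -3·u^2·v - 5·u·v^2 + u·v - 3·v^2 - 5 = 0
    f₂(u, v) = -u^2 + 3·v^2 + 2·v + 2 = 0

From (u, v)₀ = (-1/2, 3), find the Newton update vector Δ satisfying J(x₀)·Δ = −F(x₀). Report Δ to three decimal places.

At (-1/2, 3): F = (-13.250, 34.750).
Jacobian J = [[-6·u·v - 5·v^2 + v, -3·u^2 - 10·u·v + u - 6·v], [-2·u, 6·v + 2]].
At the point, J = [[-33.000, -4.250], [1.000, 20.000]] (det J = -655.750).
Solving J·Δ = −F gives Δ = (-0.179, -1.729).

(-0.179, -1.729)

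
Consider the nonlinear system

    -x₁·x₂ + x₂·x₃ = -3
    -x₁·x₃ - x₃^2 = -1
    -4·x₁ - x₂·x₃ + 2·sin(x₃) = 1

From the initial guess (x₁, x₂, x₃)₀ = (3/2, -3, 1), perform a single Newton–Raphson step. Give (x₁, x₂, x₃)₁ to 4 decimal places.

At (3/2, -3, 1): F = (4.5000, -1.5000, -2.317058).
Jacobian J = [[-x₂, -x₁ + x₃, x₂], [-x₃, 0, -x₁ - 2·x₃], [-4, -x₃, -x₂ + 2·cos(x₃)]].
At the point, J = [[3.0000, -0.5000, -3.0000], [-1.0000, 0.0000, -3.5000], [-4.0000, -1.0000, 4.080605]] (det J = -22.540302).
Solving J·Δ = −F gives Δ = (-1.2141, 2.2058, -0.0817).
Then the next iterate is (x₁, x₂, x₃)₁ = (0.2859, -0.7942, 0.9183).

(0.2859, -0.7942, 0.9183)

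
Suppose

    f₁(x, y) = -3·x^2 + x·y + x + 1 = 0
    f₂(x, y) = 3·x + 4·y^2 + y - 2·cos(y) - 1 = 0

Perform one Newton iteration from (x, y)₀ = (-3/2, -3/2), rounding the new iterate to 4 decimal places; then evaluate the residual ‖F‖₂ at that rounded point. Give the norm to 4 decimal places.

At (-3/2, -3/2): F = (-5.0000, 1.858526).
Jacobian J = [[-6·x + y + 1, x], [3, 8·y + 2·sin(y) + 1]].
At the point, J = [[8.5000, -1.5000], [3.0000, -12.994990]] (det J = -105.957415).
Solving J·Δ = −F gives Δ = (0.6395, 0.2907).
Then the next iterate is (x, y)₁ = (-0.8605, -1.2093).
Re-evaluating at (-0.8605, -1.2093): F = (-1.041278, 0.351477), so ‖F‖₂ = 1.0990.

1.0990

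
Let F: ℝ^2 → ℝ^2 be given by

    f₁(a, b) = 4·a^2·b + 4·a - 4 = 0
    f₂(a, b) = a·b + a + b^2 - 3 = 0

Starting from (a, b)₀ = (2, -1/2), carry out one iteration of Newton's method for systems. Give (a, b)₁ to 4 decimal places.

(4.0000, 0.2500)

At (2, -1/2): F = (-4.0000, -1.7500).
Jacobian J = [[8·a·b + 4, 4·a^2], [b + 1, a + 2·b]].
At the point, J = [[-4.0000, 16.0000], [0.5000, 1.0000]] (det J = -12.0000).
Solving J·Δ = −F gives Δ = (2.0000, 0.7500).
Then the next iterate is (a, b)₁ = (4.0000, 0.2500).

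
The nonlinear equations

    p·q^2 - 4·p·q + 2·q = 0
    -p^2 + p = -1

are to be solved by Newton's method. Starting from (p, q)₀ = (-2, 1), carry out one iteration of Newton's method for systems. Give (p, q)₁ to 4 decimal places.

(-1.0000, 0.1667)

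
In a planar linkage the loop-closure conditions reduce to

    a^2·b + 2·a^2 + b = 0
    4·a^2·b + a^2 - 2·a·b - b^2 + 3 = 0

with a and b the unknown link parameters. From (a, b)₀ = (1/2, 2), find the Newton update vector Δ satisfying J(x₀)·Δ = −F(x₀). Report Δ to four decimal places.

(-0.4972, -0.8090)

At (1/2, 2): F = (3.0000, -0.7500).
Jacobian J = [[2·a·b + 4·a, a^2 + 1], [8·a·b + 2·a - 2·b, 4·a^2 - 2·a - 2·b]].
At the point, J = [[4.0000, 1.2500], [5.0000, -4.0000]] (det J = -22.2500).
Solving J·Δ = −F gives Δ = (-0.4972, -0.8090).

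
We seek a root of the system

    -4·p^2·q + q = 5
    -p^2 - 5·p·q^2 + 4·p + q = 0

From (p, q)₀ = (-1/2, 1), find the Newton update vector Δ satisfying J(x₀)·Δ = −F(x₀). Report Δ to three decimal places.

(1.250, -0.208)

At (-1/2, 1): F = (-5.000, 1.250).
Jacobian J = [[-8·p·q, -4·p^2 + 1], [-2·p - 5·q^2 + 4, -10·p·q + 1]].
At the point, J = [[4.000, 0.000], [0.000, 6.000]] (det J = 24.000).
Solving J·Δ = −F gives Δ = (1.250, -0.208).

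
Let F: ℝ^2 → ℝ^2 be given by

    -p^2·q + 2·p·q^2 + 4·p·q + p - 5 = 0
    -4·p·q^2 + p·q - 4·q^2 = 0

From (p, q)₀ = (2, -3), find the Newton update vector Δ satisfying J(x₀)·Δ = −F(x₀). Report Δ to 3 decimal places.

(1.160, 2.152)

At (2, -3): F = (21.000, -114.000).
Jacobian J = [[-2·p·q + 2·q^2 + 4·q + 1, -p^2 + 4·p·q + 4·p], [-4·q^2 + q, -8·p·q + p - 8·q]].
At the point, J = [[19.000, -20.000], [-39.000, 74.000]] (det J = 626.000).
Solving J·Δ = −F gives Δ = (1.160, 2.152).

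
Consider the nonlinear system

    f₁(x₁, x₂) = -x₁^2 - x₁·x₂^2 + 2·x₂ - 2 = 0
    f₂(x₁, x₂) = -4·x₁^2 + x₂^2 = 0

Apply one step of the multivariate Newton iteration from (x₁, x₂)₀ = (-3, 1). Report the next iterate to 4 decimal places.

(-1.5275, 0.8297)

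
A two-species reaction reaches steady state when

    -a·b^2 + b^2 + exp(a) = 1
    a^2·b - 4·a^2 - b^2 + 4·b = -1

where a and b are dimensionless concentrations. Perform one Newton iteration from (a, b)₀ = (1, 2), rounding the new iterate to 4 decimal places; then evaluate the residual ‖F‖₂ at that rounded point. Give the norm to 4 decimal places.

At (1, 2): F = (1.718282, 3.0000).
Jacobian J = [[-b^2 + exp(a), -2·a·b + 2·b], [2·a·b - 8·a, a^2 - 2·b + 4]].
At the point, J = [[-1.281718, 0.0000], [-4.0000, 1.0000]] (det J = -1.281718).
Solving J·Δ = −F gives Δ = (1.3406, 2.3624).
Then the next iterate is (a, b)₁ = (2.3406, 4.3624).
Re-evaluating at (2.3406, 4.3624): F = (-16.124866, 1.404441), so ‖F‖₂ = 16.1859.

16.1859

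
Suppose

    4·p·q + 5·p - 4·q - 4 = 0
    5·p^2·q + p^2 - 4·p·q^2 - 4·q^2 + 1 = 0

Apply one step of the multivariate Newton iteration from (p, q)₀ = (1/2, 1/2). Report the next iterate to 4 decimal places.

At (1/2, 1/2): F = (-2.5000, 0.3750).
Jacobian J = [[4·q + 5, 4·p - 4], [10·p·q + 2·p - 4·q^2, 5·p^2 - 8·p·q - 8·q]].
At the point, J = [[7.0000, -2.0000], [2.5000, -4.7500]] (det J = -28.2500).
Solving J·Δ = −F gives Δ = (0.4469, 0.3142).
Then the next iterate is (p, q)₁ = (0.9469, 0.8142).

(0.9469, 0.8142)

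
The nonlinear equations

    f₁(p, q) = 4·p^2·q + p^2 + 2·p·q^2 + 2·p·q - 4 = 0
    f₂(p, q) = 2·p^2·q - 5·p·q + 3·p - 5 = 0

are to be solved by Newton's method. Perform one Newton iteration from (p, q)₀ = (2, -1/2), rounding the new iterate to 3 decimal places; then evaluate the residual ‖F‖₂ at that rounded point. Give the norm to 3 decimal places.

4.282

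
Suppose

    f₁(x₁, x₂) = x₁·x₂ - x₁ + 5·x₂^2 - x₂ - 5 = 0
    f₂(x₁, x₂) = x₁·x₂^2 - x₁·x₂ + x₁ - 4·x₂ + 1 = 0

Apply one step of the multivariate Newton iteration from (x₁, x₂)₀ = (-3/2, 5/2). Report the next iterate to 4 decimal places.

(-0.2872, 1.4636)

At (-3/2, 5/2): F = (21.5000, -16.1250).
Jacobian J = [[x₂ - 1, x₁ + 10·x₂ - 1], [x₂^2 - x₂ + 1, 2·x₁·x₂ - x₁ - 4]].
At the point, J = [[1.5000, 22.5000], [4.7500, -10.0000]] (det J = -121.8750).
Solving J·Δ = −F gives Δ = (1.2128, -1.0364).
Then the next iterate is (x₁, x₂)₁ = (-0.2872, 1.4636).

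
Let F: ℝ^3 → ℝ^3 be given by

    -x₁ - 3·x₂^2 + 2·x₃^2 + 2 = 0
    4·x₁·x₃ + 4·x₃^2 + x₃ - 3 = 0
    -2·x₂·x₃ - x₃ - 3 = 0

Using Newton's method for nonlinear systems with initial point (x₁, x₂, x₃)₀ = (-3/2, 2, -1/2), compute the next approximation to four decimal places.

(-0.1348, 1.2609, -0.7478)

At (-3/2, 2, -1/2): F = (-8.0000, 0.5000, -0.5000).
Jacobian J = [[-1, -6·x₂, 4·x₃], [4·x₃, 0, 4·x₁ + 8·x₃ + 1], [0, -2·x₃, -2·x₂ - 1]].
At the point, J = [[-1.0000, -12.0000, -2.0000], [-2.0000, 0.0000, -9.0000], [0.0000, 1.0000, -5.0000]] (det J = 115.0000).
Solving J·Δ = −F gives Δ = (1.3652, -0.7391, -0.2478).
Then the next iterate is (x₁, x₂, x₃)₁ = (-0.1348, 1.2609, -0.7478).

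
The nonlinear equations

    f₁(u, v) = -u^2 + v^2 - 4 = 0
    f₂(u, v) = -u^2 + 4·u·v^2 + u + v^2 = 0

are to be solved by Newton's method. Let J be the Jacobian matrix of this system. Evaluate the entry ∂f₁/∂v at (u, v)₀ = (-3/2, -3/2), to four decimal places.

∂f₁/∂v = 2·v.
At (-3/2, -3/2) this is -3.0000.

-3.0000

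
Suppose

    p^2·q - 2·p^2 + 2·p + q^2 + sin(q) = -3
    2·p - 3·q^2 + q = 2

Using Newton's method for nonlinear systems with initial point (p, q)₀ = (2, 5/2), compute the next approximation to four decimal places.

(0.5491, 1.2749)

At (2, 5/2): F = (15.848472, -14.2500).
Jacobian J = [[2·p·q - 4·p + 2, p^2 + 2·q + cos(q)], [2, -6·q + 1]].
At the point, J = [[4.0000, 8.198856], [2.0000, -14.0000]] (det J = -72.397713).
Solving J·Δ = −F gives Δ = (-1.4509, -1.2251).
Then the next iterate is (p, q)₁ = (0.5491, 1.2749).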